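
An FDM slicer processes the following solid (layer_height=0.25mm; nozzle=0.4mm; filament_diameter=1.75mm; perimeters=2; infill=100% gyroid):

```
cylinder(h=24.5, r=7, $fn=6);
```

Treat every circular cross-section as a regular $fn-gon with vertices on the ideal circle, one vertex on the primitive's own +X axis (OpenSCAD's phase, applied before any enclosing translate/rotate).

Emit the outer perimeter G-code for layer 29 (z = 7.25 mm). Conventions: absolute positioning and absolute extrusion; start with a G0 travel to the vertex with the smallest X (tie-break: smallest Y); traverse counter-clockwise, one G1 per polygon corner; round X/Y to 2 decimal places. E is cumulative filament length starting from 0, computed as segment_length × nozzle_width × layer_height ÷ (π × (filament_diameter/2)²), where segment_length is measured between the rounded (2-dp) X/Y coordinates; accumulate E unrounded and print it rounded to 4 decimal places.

At z = 7.25 mm: the cylinder: section is a regular 6-gon, circumradius r=7. The outline is a single polygon with 6 vertices. Extrusion per mm of travel: 0.4 × 0.25 / (π × 0.875²) = 0.041575. Accumulating E over each segment gives final E = 1.7458.

G0 X-7.00 Y0.00 Z7.25
G1 X-3.50 Y-6.06 E0.2909
G1 X3.50 Y-6.06 E0.5820
G1 X7.00 Y0.00 E0.8729
G1 X3.50 Y6.06 E1.1639
G1 X-3.50 Y6.06 E1.4549
G1 X-7.00 Y0.00 E1.7458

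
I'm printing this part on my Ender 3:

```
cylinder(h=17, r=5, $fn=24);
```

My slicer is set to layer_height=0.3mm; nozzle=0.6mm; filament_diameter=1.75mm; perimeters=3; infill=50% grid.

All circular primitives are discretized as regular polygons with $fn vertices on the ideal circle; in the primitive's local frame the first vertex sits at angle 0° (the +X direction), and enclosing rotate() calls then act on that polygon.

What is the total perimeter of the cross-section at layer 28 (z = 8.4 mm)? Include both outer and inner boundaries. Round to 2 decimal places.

At z = 8.4 mm: the cylinder: section is a regular 24-gon, circumradius r=5 (perimeter = 2·24·5.000·sin(180°/24) = 31.33 mm). Overall, the cross-section is a single solid region. Total boundary length (outer) = 31.33 mm.

31.33 mm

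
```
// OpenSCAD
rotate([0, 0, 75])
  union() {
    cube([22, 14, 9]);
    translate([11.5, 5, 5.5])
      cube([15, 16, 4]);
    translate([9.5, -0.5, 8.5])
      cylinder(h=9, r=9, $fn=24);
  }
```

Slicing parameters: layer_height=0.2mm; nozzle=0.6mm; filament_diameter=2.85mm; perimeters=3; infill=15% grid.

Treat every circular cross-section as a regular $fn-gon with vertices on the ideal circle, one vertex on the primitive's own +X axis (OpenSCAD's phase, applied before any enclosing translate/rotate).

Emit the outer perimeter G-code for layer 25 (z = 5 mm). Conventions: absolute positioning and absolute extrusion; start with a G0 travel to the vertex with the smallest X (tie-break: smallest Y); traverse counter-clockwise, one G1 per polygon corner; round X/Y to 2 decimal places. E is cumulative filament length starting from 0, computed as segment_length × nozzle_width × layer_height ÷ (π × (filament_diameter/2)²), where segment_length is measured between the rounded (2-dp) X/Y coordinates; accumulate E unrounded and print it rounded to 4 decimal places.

G0 X-13.52 Y3.62 Z5.00
G1 X0.00 Y0.00 E0.2633
G1 X5.69 Y21.25 E0.6771
G1 X-7.83 Y24.87 E0.9404
G1 X-13.52 Y3.62 E1.3542

At z = 5 mm: the cube is present — its section is the full 22×14 rectangle; the cube at (11.5, 5) is absent (z outside [5.5, 9.5]); the cylinder at (9.5, -0.5) is absent (z outside [8.5, 17.5]); Combining (union): only the 22×14 cube is present, so the union is just that shape — 1 connected region; (whole slice rotated 75° about Z — lengths, areas and connectivity unchanged). The outline is a single polygon with 4 vertices. Extrusion per mm of travel: 0.6 × 0.2 / (π × 1.425²) = 0.018811. Accumulating E over each segment gives final E = 1.3542.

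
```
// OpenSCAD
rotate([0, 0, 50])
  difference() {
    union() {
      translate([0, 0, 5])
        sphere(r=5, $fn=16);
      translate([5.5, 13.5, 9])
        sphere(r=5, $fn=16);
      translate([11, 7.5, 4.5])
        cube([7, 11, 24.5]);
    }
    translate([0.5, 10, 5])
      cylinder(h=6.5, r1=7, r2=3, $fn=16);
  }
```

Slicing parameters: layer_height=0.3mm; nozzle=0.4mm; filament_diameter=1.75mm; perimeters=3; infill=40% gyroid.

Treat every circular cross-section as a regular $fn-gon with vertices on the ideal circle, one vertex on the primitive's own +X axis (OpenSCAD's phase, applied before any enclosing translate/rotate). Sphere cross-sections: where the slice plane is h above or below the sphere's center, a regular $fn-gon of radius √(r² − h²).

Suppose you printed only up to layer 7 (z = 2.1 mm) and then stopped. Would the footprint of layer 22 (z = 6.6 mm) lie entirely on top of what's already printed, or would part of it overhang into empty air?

part overhangs

Compare the two slices. At z = 2.1: the r=5 sphere contributes a regular 16-gon of circumradius √(5²−2.9²) = 4.073 (area = (16/2)·4.073²·sin(360°/16) = 50.79 mm²); the sphere at (5.5, 13.5) is not intersected at this z (|z−center|=6.900 > r=5); the cube at (11, 7.5) is absent (z outside [4.5, 29]); Merging all regions: only the r=5 sphere is present, so the union is just that shape — area = 50.79 mm²; the cone at (0.5, 10) does not reach this height (z outside [5, 11.5]); Subtracting the remaining from the first: none of the subtracted shapes is present at this height, so that combined region is unchanged — area = 50.79 mm²; (whole slice rotated 50° about Z — lengths, areas and connectivity unchanged). At z = 6.6: the r=5 sphere slices to a regular 16-gon of circumradius 4.737 (√(r²−h²) with h=1.6 from center) (area = (16/2)·4.737²·sin(360°/16) = 68.70 mm²); the r=5 sphere at (5.5, 13.5) slices to a regular 16-gon of circumradius 4.386 (√(r²−h²) with h=2.4 from center) (area = (16/2)·4.386²·sin(360°/16) = 58.90 mm²); the cube at (11, 7.5) is present — its section is the full 7×11 rectangle (area 77.00 mm²); Combining (union): the 3 present regions are separate (no shared area or edge), so areas and boundary lengths simply add and each stays a separate island — area = 204.60 mm²; the cone at (0.5, 10): at t=0.246 of its height the radius interpolates to r₁+(r₂−r₁)t = 6.015, giving a regular 16-gon of that circumradius (area = (16/2)·6.015²·sin(360°/16) = 110.78 mm²); Subtracting the remaining from the first: starting from the result so far (204.60 mm²), the cone at (0.5, 10) partially overlaps it — only the 24.92 mm² overlap (of its 110.78 mm²) is removed, clipping the outline — area = 179.68 mm²; (whole slice rotated 50° about Z — lengths, areas and connectivity unchanged). Checking containment: at z = 6.6 the cross-section extends beyond the z = 2.1 cross-section by about 128.89 mm².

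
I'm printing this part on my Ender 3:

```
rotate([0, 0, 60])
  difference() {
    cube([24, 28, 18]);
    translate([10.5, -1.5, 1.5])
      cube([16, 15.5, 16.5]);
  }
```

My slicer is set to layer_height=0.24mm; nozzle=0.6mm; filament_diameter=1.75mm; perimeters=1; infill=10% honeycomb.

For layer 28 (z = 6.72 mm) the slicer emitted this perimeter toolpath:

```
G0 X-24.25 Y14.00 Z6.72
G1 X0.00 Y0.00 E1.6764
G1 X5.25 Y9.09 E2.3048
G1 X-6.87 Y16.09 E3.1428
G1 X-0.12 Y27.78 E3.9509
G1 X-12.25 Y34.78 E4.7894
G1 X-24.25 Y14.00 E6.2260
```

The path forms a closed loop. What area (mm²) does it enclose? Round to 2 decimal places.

Apply the shoelace formula to the sequence of (X, Y) vertices; enclosed area = 483.02 mm².

483.02 mm²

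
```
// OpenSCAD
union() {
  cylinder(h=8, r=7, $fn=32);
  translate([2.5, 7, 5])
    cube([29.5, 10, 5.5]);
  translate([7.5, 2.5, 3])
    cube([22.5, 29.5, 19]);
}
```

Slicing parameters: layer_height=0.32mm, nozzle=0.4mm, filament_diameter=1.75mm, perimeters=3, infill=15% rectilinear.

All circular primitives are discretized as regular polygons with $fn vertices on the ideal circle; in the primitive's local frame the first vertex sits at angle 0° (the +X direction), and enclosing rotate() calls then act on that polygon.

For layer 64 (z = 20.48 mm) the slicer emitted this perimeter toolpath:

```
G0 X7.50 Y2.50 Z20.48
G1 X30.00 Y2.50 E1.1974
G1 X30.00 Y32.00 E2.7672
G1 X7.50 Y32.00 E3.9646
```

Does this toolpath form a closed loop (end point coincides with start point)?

no

Start point (G0): (7.50, 2.50). End point (last G1): the path does not return to the start — open.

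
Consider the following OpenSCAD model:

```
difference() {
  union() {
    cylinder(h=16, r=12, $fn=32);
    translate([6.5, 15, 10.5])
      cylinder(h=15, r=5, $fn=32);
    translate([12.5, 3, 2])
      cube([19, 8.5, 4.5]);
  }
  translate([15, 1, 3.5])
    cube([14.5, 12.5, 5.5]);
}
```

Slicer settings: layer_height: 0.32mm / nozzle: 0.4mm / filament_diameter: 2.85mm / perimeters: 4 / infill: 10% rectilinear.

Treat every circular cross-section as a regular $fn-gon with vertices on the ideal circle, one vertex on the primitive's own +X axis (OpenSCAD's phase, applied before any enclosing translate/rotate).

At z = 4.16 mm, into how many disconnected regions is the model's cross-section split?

3

At z = 4.16 mm: the r=12 cylinder gives a regular 32-gon of circumradius 12 (constant along its height); the cylinder at (6.5, 15) is not intersected at this z (z outside [10.5, 25.5]); the 19×8.5 cube at (12.5, 3) contributes its full rectangle; Merging all regions: the 2 present regions are separate (no shared area or edge), so areas and boundary lengths simply add and each stays a separate island — 2 connected regions; the 14.5×12.5 cube at (15, 1) contributes its full rectangle; Taking the first minus the rest: starting from the result so far, the 14.5×12.5 cube at (15, 1) partially overlaps it — only the 123.25 mm² overlap (of its 181.25 mm²) is removed, clipping the outline — 3 connected regions. The result has 3 disconnected regions.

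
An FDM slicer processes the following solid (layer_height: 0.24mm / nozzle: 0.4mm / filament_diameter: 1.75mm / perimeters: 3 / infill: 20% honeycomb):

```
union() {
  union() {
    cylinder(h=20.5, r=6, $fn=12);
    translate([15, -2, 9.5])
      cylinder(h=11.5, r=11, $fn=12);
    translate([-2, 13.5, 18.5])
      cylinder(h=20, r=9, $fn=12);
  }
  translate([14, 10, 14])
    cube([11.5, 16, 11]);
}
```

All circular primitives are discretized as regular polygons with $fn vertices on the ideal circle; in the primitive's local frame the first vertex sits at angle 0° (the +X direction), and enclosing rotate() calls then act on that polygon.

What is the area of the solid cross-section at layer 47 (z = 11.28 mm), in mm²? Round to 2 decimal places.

464.54 mm²

At z = 11.28 mm: the r=6 cylinder gives a regular 12-gon of circumradius 6 (constant along its height) (area = (12/2)·6.000²·sin(360°/12) = 108.00 mm²); the r=11 cylinder at (15, -2) contributes a regular 12-gon of circumradius 11 (area = (12/2)·11.000²·sin(360°/12) = 363.00 mm²); the cylinder at (-2, 13.5) is absent (z outside [18.5, 38.5]); Combining (union): the regions partially overlap — summed areas 471.00 mm² minus the doubly-counted overlap 6.46 mm² gives 464.54 mm² — area = 464.54 mm²; the cube at (14, 10) does not reach this height (z outside [14, 25]); Taking the union: only the result so far is present, so the union is just that shape — area = 464.54 mm². Overall, the cross-section is a single solid region. Net area = 464.54 mm².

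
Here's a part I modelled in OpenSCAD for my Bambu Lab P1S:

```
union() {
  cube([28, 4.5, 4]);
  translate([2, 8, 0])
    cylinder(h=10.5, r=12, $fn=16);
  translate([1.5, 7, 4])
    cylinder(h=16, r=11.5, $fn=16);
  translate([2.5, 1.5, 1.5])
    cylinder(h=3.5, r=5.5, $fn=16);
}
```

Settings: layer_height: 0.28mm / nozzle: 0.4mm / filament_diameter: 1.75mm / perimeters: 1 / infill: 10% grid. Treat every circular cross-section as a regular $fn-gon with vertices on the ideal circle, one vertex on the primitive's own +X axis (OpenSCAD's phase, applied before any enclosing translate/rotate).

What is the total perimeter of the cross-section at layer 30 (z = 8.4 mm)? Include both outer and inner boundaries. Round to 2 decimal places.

At z = 8.4 mm: the cube does not reach this height (z outside [0, 4]); the r=12 cylinder at (2, 8) gives a regular 16-gon of circumradius 12 (constant along its height) (perimeter = 2·16·12.000·sin(180°/16) = 74.91 mm); the r=11.5 cylinder at (1.5, 7) gives a regular 16-gon of circumradius 11.5 (constant along its height) (perimeter = 2·16·11.500·sin(180°/16) = 71.79 mm); the cylinder at (2.5, 1.5) does not reach this height (z outside [1.5, 5]); Merging all regions: the regions partially overlap (shared area 394.23 mm²), so the edge portions inside another operand are dropped and the merged outline is re-measured after clipping — boundary = 75.85 mm. Overall, the cross-section is a single solid region. Total boundary length (outer) = 75.85 mm.

75.85 mm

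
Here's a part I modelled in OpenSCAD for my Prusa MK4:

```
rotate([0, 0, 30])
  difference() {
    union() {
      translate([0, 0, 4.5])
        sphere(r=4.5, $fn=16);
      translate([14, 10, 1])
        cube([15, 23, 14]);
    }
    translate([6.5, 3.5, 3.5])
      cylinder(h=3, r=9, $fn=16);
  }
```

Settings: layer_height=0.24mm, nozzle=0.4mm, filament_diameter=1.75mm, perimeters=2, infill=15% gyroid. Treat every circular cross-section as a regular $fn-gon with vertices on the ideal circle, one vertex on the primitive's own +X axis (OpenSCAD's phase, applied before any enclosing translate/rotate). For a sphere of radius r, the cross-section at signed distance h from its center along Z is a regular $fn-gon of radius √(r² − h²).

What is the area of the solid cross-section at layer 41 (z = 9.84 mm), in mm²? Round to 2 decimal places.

345.00 mm²

At z = 9.84 mm: the sphere is absent (|z−center|=5.340 > r=4.5); the 15×23 cube at (14, 10) contributes its full rectangle (area 345.00 mm²); Merging all regions: only the 15×23 cube at (14, 10) is present, so the union is just that shape — area = 345.00 mm²; the cylinder at (6.5, 3.5) does not reach this height (z outside [3.5, 6.5]); After the difference (first − rest): none of the subtracted shapes is present at this height, so that combined region is unchanged — area = 345.00 mm²; (rotated 30° about Z; rotation is an isometry so areas/perimeters/island counts are preserved). Overall, the cross-section is a single solid region. Net area = 345.00 mm².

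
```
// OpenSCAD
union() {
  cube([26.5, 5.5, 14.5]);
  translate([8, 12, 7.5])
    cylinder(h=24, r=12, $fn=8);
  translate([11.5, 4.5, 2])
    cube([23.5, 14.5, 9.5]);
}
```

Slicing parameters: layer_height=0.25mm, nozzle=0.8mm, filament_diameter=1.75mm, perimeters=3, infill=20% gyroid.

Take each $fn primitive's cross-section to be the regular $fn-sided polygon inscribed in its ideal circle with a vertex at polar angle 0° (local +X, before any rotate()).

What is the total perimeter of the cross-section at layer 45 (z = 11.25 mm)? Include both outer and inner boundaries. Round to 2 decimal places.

At z = 11.25 mm: the cube is present — its section is the full 26.5×5.5 rectangle (perimeter 64.00 mm); the r=12 cylinder at (8, 12) gives a regular 8-gon of circumradius 12 (constant along its height) (perimeter = 2·8·12.000·sin(180°/8) = 73.48 mm); the cube at (11.5, 4.5) is present — its section is the full 23.5×14.5 rectangle (perimeter 76.00 mm); Combining (union): the regions partially overlap (shared area 174.17 mm²), so the edge portions inside another operand are dropped and the merged outline is re-measured after clipping — boundary = 114.08 mm. Overall, the cross-section is a single solid region. Total boundary length (outer) = 114.08 mm.

114.08 mm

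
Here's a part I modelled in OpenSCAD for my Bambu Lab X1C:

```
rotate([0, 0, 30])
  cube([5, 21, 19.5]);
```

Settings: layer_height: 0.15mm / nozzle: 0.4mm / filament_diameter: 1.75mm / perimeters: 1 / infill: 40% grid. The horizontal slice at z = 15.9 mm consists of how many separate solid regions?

At z = 15.9 mm: the 5×21 cube contributes its full rectangle; (whole slice rotated 30° about Z — lengths, areas and connectivity unchanged). The result has 1 disconnected region.

1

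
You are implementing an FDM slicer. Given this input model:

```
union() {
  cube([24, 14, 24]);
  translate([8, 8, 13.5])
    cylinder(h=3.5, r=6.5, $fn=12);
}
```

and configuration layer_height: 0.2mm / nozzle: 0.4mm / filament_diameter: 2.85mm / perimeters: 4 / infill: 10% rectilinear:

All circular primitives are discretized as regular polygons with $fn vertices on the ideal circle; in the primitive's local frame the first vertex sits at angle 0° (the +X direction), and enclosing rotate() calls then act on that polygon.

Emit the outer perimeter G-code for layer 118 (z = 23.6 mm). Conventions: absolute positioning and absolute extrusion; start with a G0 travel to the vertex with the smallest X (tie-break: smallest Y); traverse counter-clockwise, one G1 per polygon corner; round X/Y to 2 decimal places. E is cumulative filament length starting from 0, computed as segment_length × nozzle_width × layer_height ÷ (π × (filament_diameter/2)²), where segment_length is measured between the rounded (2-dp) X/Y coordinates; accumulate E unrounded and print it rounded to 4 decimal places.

At z = 23.6 mm: the 24×14 cube contributes its full rectangle; the cylinder at (8, 8) is not intersected at this z (z outside [13.5, 17]); Taking the union: only the 24×14 cube is present, so the union is just that shape — 1 connected region. The outline is a single polygon with 4 vertices. Extrusion per mm of travel: 0.4 × 0.2 / (π × 1.425²) = 0.012540. Accumulating E over each segment gives final E = 0.9531.

G0 X0.00 Y0.00 Z23.60
G1 X24.00 Y0.00 E0.3010
G1 X24.00 Y14.00 E0.4765
G1 X0.00 Y14.00 E0.7775
G1 X0.00 Y0.00 E0.9531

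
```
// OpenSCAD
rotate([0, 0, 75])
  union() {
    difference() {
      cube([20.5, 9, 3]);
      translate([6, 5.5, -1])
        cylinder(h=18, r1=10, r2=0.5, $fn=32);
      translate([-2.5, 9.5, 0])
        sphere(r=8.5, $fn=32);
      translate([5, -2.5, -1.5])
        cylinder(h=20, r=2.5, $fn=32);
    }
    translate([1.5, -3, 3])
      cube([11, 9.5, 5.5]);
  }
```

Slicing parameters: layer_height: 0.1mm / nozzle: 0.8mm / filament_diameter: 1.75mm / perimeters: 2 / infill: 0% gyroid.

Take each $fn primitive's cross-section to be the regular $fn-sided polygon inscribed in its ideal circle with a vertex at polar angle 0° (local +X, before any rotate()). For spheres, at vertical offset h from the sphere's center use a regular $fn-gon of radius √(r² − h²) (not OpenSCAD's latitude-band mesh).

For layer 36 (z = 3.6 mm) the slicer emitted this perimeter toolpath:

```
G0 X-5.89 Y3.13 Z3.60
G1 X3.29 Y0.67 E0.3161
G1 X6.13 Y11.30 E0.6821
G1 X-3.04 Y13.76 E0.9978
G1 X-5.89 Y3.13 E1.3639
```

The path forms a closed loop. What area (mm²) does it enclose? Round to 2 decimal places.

104.53 mm²

Apply the shoelace formula to the sequence of (X, Y) vertices; enclosed area = 104.53 mm².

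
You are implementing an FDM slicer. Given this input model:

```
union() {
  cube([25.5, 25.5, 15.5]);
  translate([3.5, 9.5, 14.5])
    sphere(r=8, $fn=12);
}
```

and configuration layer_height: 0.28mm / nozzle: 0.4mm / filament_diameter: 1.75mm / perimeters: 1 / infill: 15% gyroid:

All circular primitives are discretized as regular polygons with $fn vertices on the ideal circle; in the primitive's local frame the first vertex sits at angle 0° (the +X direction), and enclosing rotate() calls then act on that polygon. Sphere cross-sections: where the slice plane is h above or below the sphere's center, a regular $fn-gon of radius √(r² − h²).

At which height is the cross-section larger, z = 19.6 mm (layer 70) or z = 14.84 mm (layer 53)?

Layer 70 (z = 19.6): the cube does not reach this height (z outside [0, 15.5]); the sphere at (3.5, 9.5): section is a regular 12-gon, circumradius = √(r²−h²) = √(8²−5.1²) = 6.164 (area = (12/2)·6.164²·sin(360°/12) = 113.97 mm²); Combining (union): only the r=8 sphere at (3.5, 9.5) is present, so the union is just that shape — area = 113.97 mm². So its area = 113.97 mm². Layer 53 (z = 14.84): the 25.5×25.5 cube contributes its full rectangle (area 650.25 mm²); the sphere at (3.5, 9.5): section is a regular 12-gon, circumradius = √(r²−h²) = √(8²−0.34²) = 7.993 (area = (12/2)·7.993²·sin(360°/12) = 191.65 mm²); Taking the union: the regions partially overlap — summed areas 841.90 mm² minus the doubly-counted overlap 148.49 mm² gives 693.41 mm² — area = 693.41 mm². So its area = 693.41 mm². Layer 53 is larger (693.41 vs 113.97 mm²).

layer 53 (z = 14.84 mm)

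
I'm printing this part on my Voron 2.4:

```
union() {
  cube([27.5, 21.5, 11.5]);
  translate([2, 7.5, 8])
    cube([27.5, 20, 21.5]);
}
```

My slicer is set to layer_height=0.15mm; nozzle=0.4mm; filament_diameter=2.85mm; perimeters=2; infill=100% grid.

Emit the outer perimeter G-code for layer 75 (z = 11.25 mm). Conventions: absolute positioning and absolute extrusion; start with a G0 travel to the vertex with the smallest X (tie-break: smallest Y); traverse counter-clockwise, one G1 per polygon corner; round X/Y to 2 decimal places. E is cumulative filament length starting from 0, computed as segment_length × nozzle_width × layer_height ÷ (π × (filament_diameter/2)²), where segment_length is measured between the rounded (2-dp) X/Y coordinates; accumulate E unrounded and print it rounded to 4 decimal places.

G0 X0.00 Y0.00 Z11.25
G1 X27.50 Y0.00 E0.2586
G1 X27.50 Y7.50 E0.3292
G1 X29.50 Y7.50 E0.3480
G1 X29.50 Y27.50 E0.5361
G1 X2.00 Y27.50 E0.7947
G1 X2.00 Y21.50 E0.8512
G1 X0.00 Y21.50 E0.8700
G1 X0.00 Y0.00 E1.0722

At z = 11.25 mm: the 27.5×21.5 cube contributes its full rectangle; the cube at (2, 7.5) (footprint 27.5×20) is included at this height; Merging all regions: the regions partially overlap (shared area 357.00 mm²), so overlapping operands fuse into one piece — 1 connected region. The outline is a single polygon with 8 vertices. Extrusion per mm of travel: 0.4 × 0.15 / (π × 1.425²) = 0.009405. Accumulating E over each segment gives final E = 1.0722.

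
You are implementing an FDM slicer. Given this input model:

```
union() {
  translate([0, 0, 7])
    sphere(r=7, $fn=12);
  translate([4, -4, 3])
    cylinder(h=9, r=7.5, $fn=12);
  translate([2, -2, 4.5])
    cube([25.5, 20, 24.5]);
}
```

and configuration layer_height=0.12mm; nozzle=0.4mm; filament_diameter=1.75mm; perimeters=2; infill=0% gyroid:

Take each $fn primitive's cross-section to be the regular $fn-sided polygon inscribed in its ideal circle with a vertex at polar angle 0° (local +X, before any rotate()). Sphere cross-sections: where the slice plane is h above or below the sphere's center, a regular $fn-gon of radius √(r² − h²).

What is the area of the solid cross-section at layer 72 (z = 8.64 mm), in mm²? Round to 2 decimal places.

At z = 8.64 mm: the r=7 sphere slices to a regular 12-gon of circumradius 6.805 (√(r²−h²) with h=1.64 from center) (area = (12/2)·6.805²·sin(360°/12) = 138.93 mm²); the cylinder at (4, -4): section is a regular 12-gon, circumradius r=7.5 (area = (12/2)·7.500²·sin(360°/12) = 168.75 mm²); the cube at (2, -2) is present — its section is the full 25.5×20 rectangle (area 510.00 mm²); Combining (union): the regions partially overlap — summed areas 817.68 mm² minus the doubly-counted overlap 121.98 mm² gives 695.71 mm² — area = 695.71 mm². Overall, the cross-section is a single solid region. Net area = 695.71 mm².

695.71 mm²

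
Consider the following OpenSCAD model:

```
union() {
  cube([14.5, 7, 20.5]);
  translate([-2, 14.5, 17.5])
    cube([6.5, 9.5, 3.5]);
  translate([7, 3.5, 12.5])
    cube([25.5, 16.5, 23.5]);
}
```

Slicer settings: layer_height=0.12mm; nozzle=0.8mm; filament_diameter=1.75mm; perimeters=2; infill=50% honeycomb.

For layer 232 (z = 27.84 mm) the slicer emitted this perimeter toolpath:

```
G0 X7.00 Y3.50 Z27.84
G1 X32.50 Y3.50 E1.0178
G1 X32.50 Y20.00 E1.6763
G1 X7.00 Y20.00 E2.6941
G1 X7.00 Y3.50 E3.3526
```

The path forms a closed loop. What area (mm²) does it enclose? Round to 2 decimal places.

420.75 mm²

Apply the shoelace formula to the sequence of (X, Y) vertices; enclosed area = 420.75 mm².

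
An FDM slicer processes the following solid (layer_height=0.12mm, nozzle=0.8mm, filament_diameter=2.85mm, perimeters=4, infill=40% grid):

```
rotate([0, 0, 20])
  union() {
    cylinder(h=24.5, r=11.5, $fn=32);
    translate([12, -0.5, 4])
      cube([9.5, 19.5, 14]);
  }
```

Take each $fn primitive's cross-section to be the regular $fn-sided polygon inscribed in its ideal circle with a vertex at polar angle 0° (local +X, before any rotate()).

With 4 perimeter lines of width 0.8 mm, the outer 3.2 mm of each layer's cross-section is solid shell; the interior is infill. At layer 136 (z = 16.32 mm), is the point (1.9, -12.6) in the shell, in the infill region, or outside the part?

At z = 16.32 mm: the r=11.5 cylinder gives a regular 32-gon of circumradius 11.5 (constant along its height); the cube at (12, -0.5) (footprint 9.5×19.5) is included at this height; Combining (union): the 2 present regions are separate (no shared area or edge), so areas and boundary lengths simply add and each stays a separate island — 2 connected regions; (rotated 20° about Z; rotation is an isometry so areas/perimeters/island counts are preserved). Overall, the cross-section has 2 separate islands. Undo the 20° rotation: the query point maps to (-2.524, -12.490) in the un-rotated model frame. The nearest boundary edge runs (-0.00, -11.50)→(-2.24, -11.28); distance from the point to it = 1.24 mm. The point is not inside any of the regions above, so it lies outside the cross-section (1.24 mm from the nearest boundary).

outside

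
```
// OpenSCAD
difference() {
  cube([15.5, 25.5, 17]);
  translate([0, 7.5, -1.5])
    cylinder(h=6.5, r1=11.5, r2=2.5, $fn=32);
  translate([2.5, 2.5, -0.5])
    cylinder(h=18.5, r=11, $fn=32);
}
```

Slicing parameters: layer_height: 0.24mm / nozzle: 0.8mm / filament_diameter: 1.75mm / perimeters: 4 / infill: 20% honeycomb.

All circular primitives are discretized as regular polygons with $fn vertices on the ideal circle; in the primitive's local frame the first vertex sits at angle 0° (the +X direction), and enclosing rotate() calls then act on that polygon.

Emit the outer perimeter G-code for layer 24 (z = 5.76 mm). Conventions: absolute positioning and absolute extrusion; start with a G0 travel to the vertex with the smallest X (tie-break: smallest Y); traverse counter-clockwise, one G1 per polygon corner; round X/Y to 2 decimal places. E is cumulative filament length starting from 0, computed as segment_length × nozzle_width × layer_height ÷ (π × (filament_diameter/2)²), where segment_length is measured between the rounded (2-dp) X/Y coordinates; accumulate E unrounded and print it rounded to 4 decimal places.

G0 X0.00 Y13.18 Z5.76
G1 X0.35 Y13.29 E0.0293
G1 X2.50 Y13.50 E0.2017
G1 X4.65 Y13.29 E0.3742
G1 X6.71 Y12.66 E0.5461
G1 X8.61 Y11.65 E0.7179
G1 X10.28 Y10.28 E0.8903
G1 X11.65 Y8.61 E1.0627
G1 X12.66 Y6.71 E1.2345
G1 X13.29 Y4.65 E1.4065
G1 X13.50 Y2.50 E1.5789
G1 X13.29 Y0.35 E1.7513
G1 X13.18 Y0.00 E1.7806
G1 X15.50 Y0.00 E1.9658
G1 X15.50 Y25.50 E4.0013
G1 X0.00 Y25.50 E5.2386
G1 X0.00 Y13.18 E6.2220

At z = 5.76 mm: the cube is present — its section is the full 15.5×25.5 rectangle; the cone at (0, 7.5) is absent (z outside [-1.5, 5]); the r=11 cylinder at (2.5, 2.5) contributes a regular 32-gon of circumradius 11; After the difference (first − rest): starting from the 15.5×25.5 cube, the r=11 cylinder at (2.5, 2.5) partially overlaps it — only the 155.03 mm² overlap (of its 377.69 mm²) is removed, clipping the outline — 1 connected region. The outline is a single polygon with 16 vertices. Extrusion per mm of travel: 0.8 × 0.24 / (π × 0.875²) = 0.079824. Accumulating E over each segment gives final E = 6.2220.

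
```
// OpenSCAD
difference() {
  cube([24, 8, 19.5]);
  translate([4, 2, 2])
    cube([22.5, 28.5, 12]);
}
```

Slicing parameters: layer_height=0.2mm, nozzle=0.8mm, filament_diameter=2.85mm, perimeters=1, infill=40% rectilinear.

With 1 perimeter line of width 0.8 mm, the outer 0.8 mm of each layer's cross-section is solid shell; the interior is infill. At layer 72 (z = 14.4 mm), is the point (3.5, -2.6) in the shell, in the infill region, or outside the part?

At z = 14.4 mm: the cube (footprint 24×8) is included at this height; the cube at (4, 2) does not reach this height (z outside [2, 14]); After the difference (first − rest): none of the subtracted shapes is present at this height, so the 24×8 cube is unchanged — 1 connected region. Overall, the cross-section is a single solid region. The nearest boundary edge runs (0.00, 0.00)→(24.00, 0.00); distance from the point to it = 2.60 mm. The point is not inside any of the regions above, so it lies outside the cross-section (2.60 mm from the nearest boundary).

outside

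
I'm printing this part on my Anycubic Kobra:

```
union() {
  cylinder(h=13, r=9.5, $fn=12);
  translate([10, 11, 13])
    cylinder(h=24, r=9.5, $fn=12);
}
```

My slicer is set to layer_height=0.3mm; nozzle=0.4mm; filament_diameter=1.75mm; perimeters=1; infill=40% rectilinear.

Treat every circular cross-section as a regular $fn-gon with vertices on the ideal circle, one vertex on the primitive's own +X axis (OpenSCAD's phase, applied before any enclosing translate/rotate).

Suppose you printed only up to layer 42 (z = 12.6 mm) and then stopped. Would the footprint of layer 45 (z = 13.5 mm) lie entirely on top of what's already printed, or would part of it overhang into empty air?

part overhangs

Compare the two slices. At z = 12.6: the r=9.5 cylinder contributes a regular 12-gon of circumradius 9.5 (area = (12/2)·9.500²·sin(360°/12) = 270.75 mm²); the cylinder at (10, 11) does not reach this height (z outside [13, 37]); Taking the union: only the r=9.5 cylinder is present, so the union is just that shape — area = 270.75 mm². At z = 13.5: the cylinder is absent (z outside [0, 13]); the cylinder at (10, 11): section is a regular 12-gon, circumradius r=9.5 (area = (12/2)·9.500²·sin(360°/12) = 270.75 mm²); Combining (union): only the r=9.5 cylinder at (10, 11) is present, so the union is just that shape — area = 270.75 mm². Checking containment: at z = 13.5 the cross-section extends beyond the z = 12.6 cross-section by about 243.04 mm².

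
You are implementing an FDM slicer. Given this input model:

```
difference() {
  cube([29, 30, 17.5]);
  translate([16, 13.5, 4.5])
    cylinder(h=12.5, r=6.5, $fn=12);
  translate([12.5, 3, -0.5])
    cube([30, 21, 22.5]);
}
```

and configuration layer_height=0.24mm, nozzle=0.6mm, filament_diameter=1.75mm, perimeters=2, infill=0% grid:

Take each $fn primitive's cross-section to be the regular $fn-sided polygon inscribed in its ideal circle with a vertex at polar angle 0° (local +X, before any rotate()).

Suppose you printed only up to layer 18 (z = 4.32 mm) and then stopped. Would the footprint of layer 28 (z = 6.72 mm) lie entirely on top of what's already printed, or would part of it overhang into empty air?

Compare the two slices. At z = 4.32: the cube (footprint 29×30) is included at this height (area 870.00 mm²); the cylinder at (16, 13.5) is absent (z outside [4.5, 17]); the 30×21 cube at (12.5, 3) contributes its full rectangle (area 630.00 mm²); Taking the first minus the rest: starting from the 29×30 cube (870.00 mm²), the 30×21 cube at (12.5, 3) partially overlaps it — only the 346.50 mm² overlap (of its 630.00 mm²) is removed, clipping the outline — area = 523.50 mm². At z = 6.72: the cube is present — its section is the full 29×30 rectangle (area 870.00 mm²); the r=6.5 cylinder at (16, 13.5) gives a regular 12-gon of circumradius 6.5 (constant along its height) (area = (12/2)·6.500²·sin(360°/12) = 126.75 mm²); the cube at (12.5, 3) (footprint 30×21) is included at this height (area 630.00 mm²); Taking the first minus the rest: starting from the 29×30 cube (870.00 mm²), the r=6.5 cylinder at (16, 13.5) lies wholly inside it (removes its full 126.75 mm² and its 40.38 mm outline becomes a hole wall); the 30×21 cube at (12.5, 3) partially overlaps it — only the 240.95 mm² overlap (of its 630.00 mm²) is removed, clipping the outline — area = 502.30 mm². Checking containment: the cross-section at z = 6.72 is a subset of the cross-section at z = 4.32.

entirely on top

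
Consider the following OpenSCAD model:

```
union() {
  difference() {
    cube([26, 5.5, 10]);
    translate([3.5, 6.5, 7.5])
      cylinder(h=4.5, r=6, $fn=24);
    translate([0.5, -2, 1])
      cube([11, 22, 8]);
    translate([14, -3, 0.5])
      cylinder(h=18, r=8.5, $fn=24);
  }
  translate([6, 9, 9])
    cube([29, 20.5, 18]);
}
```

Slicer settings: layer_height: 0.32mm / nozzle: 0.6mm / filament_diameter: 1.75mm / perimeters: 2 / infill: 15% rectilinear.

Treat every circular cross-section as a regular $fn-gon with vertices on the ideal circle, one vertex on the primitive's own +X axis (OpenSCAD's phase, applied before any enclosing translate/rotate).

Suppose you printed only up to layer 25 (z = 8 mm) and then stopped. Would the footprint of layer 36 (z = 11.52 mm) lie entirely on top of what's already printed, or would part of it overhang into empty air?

part overhangs

Compare the two slices. At z = 8: the cube (footprint 26×5.5) is included at this height (area 143.00 mm²); the r=6 cylinder at (3.5, 6.5) gives a regular 24-gon of circumradius 6 (constant along its height) (area = (24/2)·6.000²·sin(360°/24) = 111.81 mm²); the cube at (0.5, -2) is present — its section is the full 11×22 rectangle (area 242.00 mm²); the cylinder at (14, -3): section is a regular 24-gon, circumradius r=8.5 (area = (24/2)·8.500²·sin(360°/24) = 224.40 mm²); Subtracting the remaining from the first: starting from the 26×5.5 cube (143.00 mm²), the r=6 cylinder at (3.5, 6.5) partially overlaps it — only the 38.13 mm² overlap (of its 111.81 mm²) is removed, clipping the outline; the 11×22 cube at (0.5, -2) partially overlaps it — only the 24.37 mm² overlap (of its 242.00 mm²) is removed, clipping the outline; the r=8.5 cylinder at (14, -3) partially overlaps it — only the 44.61 mm² overlap (of its 224.40 mm²) is removed, clipping the outline — area = 35.89 mm²; the cube at (6, 9) does not reach this height (z outside [9, 27]); Combining (union): only that combined region is present, so the union is just that shape — area = 35.89 mm². At z = 11.52: the cube is not intersected at this z (z outside [0, 10]); the r=6 cylinder at (3.5, 6.5) contributes a regular 24-gon of circumradius 6 (area = (24/2)·6.000²·sin(360°/24) = 111.81 mm²); the cube at (0.5, -2) does not reach this height (z outside [1, 9]); the r=8.5 cylinder at (14, -3) gives a regular 24-gon of circumradius 8.5 (constant along its height) (area = (24/2)·8.500²·sin(360°/24) = 224.40 mm²); Taking the first minus the rest: the first operand is absent here, so nothing remains; the cube at (6, 9) (footprint 29×20.5) is included at this height (area 594.50 mm²); Merging all regions: only the 29×20.5 cube at (6, 9) is present, so the union is just that shape — area = 594.50 mm². Checking containment: at z = 11.52 the cross-section extends beyond the z = 8 cross-section by about 594.50 mm².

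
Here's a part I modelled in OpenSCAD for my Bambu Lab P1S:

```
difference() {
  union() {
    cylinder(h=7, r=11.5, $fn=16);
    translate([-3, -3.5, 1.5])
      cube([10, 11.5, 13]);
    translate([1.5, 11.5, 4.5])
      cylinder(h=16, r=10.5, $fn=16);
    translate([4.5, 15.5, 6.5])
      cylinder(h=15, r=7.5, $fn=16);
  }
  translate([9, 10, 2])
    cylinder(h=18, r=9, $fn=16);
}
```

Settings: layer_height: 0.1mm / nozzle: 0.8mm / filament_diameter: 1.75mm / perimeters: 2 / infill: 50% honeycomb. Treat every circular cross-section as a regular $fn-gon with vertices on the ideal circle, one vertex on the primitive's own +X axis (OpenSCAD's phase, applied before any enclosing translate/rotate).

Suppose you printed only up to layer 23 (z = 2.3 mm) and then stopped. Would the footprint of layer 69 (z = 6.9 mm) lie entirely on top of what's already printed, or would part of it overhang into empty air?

Compare the two slices. At z = 2.3: the r=11.5 cylinder gives a regular 16-gon of circumradius 11.5 (constant along its height) (area = (16/2)·11.500²·sin(360°/16) = 404.88 mm²); the cube at (-3, -3.5) is present — its section is the full 10×11.5 rectangle (area 115.00 mm²); the cylinder at (1.5, 11.5) is absent (z outside [4.5, 20.5]); the cylinder at (4.5, 15.5) is not intersected at this z (z outside [6.5, 21.5]); Taking the union: the 10×11.5 cube at (-3, -3.5) lies entirely inside the r=11.5 cylinder, so the union is just the r=11.5 cylinder — area = 404.88 mm²; the r=9 cylinder at (9, 10) gives a regular 16-gon of circumradius 9 (constant along its height) (area = (16/2)·9.000²·sin(360°/16) = 247.98 mm²); After the difference (first − rest): starting from that combined region (404.88 mm²), the r=9 cylinder at (9, 10) partially overlaps it — only the 70.09 mm² overlap (of its 247.98 mm²) is removed, clipping the outline — area = 334.79 mm². At z = 6.9: the r=11.5 cylinder gives a regular 16-gon of circumradius 11.5 (constant along its height) (area = (16/2)·11.500²·sin(360°/16) = 404.88 mm²); the cube at (-3, -3.5) (footprint 10×11.5) is included at this height (area 115.00 mm²); the r=10.5 cylinder at (1.5, 11.5) contributes a regular 16-gon of circumradius 10.5 (area = (16/2)·10.500²·sin(360°/16) = 337.53 mm²); the r=7.5 cylinder at (4.5, 15.5) contributes a regular 16-gon of circumradius 7.5 (area = (16/2)·7.500²·sin(360°/16) = 172.21 mm²); Merging all regions: the regions partially overlap — summed areas 1029.61 mm² minus the doubly-counted overlap 396.47 mm² gives 633.14 mm² — area = 633.14 mm²; the cylinder at (9, 10): section is a regular 16-gon, circumradius r=9 (area = (16/2)·9.000²·sin(360°/16) = 247.98 mm²); Taking the first minus the rest: starting from the result so far (633.14 mm²), the r=9 cylinder at (9, 10) partially overlaps it — only the 164.97 mm² overlap (of its 247.98 mm²) is removed, clipping the outline — area = 468.17 mm². Checking containment: at z = 6.9 the cross-section extends beyond the z = 2.3 cross-section by about 133.38 mm².

part overhangs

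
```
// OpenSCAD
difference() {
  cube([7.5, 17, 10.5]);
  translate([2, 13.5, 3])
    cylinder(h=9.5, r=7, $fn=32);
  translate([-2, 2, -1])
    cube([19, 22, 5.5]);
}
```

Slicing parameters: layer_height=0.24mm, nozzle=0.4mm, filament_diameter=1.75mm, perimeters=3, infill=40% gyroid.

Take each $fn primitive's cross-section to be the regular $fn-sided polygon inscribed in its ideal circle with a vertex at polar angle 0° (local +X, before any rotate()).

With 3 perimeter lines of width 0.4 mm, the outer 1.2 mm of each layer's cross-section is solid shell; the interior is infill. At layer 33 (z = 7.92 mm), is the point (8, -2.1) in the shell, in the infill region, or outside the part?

At z = 7.92 mm: the 7.5×17 cube contributes its full rectangle; the cylinder at (2, 13.5): section is a regular 32-gon, circumradius r=7; the cube at (-2, 2) is not intersected at this z (z outside [-1, 4.5]); Taking the first minus the rest: starting from the 7.5×17 cube, the r=7 cylinder at (2, 13.5) partially overlaps it — only the 73.92 mm² overlap (of its 152.95 mm²) is removed, clipping the outline — 1 connected region. Overall, the cross-section is a single solid region. The nearest boundary edge runs (7.50, 0.00)→(0.00, 0.00); distance from the point to it = 2.16 mm. The point is not inside any of the regions above, so it lies outside the cross-section (2.16 mm from the nearest boundary).

outside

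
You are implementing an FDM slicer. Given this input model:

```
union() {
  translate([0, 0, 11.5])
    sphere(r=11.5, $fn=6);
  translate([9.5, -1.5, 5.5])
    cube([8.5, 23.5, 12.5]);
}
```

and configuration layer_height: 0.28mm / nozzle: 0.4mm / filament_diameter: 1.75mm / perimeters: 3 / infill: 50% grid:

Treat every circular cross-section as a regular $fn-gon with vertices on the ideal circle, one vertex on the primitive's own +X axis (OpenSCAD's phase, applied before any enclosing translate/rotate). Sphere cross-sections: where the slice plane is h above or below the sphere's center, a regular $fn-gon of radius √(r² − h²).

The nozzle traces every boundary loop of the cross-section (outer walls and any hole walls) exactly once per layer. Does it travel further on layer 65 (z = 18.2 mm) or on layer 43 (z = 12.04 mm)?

Layer 65 (z = 18.2): the r=11.5 sphere slices to a regular 6-gon of circumradius 9.347 (√(r²−h²) with h=6.7 from center) (perimeter = 2·6·9.347·sin(180°/6) = 56.08 mm); the cube at (9.5, -1.5) does not reach this height (z outside [5.5, 18]); Merging all regions: only the r=11.5 sphere is present, so the union is just that shape — boundary = 56.08 mm. So its perimeter = 56.08 mm. Layer 43 (z = 12.04): the sphere: section is a regular 6-gon, circumradius = √(r²−h²) = √(11.5²−0.54²) = 11.487 (perimeter = 2·6·11.487·sin(180°/6) = 68.92 mm); the cube at (9.5, -1.5) is present — its section is the full 8.5×23.5 rectangle (perimeter 64.00 mm); Merging all regions: the regions partially overlap (shared area 5.75 mm²), so the edge portions inside another operand are dropped and the merged outline is re-measured after clipping — boundary = 121.15 mm. So its perimeter = 121.15 mm. Layer 43 is larger (121.15 vs 56.08 mm).

layer 43 (z = 12.04 mm)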